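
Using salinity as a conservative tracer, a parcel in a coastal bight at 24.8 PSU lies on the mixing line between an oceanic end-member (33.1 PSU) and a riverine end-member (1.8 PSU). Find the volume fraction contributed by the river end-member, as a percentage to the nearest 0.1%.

26.5%

Let f be the freshwater fraction. Salt balance per unit volume:
f×1.8 + (1−f)×33.1 = 24.8
f = (33.1 − 24.8) / (33.1 − 1.8) = 8.3/31.3 = 0.2652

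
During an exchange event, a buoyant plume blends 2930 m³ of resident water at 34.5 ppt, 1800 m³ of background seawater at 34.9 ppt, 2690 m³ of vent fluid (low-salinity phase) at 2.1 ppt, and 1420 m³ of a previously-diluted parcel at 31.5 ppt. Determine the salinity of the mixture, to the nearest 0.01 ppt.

24.24 ppt

Total salt / total volume:
salt = 2,930×34.5 + 1,800×34.9 + 2,690×2.1 + 1,420×31.5 = 101,085 + 62,820 + 5,649 + 44,730 = 214,284
volume = 2,930 + 1,800 + 2,690 + 1,420 = 8,840 m³
S = 214,284 / 8,840 = 24.2403 ppt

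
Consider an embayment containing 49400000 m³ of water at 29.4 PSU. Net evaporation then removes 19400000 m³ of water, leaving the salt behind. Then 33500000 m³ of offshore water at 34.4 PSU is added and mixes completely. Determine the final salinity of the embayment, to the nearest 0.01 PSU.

After evaporation: salt = 49,400,000×29.4 = 1,452,360,000; volume = 49,400,000 − 19,400,000 = 30,000,000 m³
After mixing: salt = 1,452,360,000 + 33,500,000×34.4 = 2,604,760,000; volume = 30,000,000 + 33,500,000 = 63,500,000 m³
S = 2,604,760,000 / 63,500,000 = 41.0198 PSU

41.02 PSU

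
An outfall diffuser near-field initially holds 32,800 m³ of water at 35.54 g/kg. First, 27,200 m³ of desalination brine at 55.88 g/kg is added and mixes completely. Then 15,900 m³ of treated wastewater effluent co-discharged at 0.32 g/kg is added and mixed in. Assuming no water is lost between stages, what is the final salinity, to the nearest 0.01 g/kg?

35.45 g/kg

Mass of salt is conserved:
Initial salt = 32,800×35.54 = 1,165,712
After stage 1: salt = 1,165,712 + 27,200×55.88 = 2,685,648; volume = 60,000 m³; S = 44.761 g/kg
After stage 2: salt = 2,685,648 + 15,900×0.32 = 2,690,736; volume = 75,900 m³
S = 2,690,736 / 75,900 = 35.4511 g/kg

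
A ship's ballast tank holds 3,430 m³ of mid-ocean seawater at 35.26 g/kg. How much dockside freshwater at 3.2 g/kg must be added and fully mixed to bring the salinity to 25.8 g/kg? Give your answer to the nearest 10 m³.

Salt balance: 3,430×35.26 + V×3.2 = (3,430+V)×25.8
120,941.8 + 3.2V = 88,494 + 25.8V
32,447.8 = 22.6V
V = 1,435.74 m³

1440 m³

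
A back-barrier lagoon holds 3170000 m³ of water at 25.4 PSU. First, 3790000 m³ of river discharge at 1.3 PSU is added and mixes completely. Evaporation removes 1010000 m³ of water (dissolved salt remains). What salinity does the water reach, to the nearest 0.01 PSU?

14.36 PSU

After mixing: salt = 3,170,000×25.4 + 3,790,000×1.3 = 85,445,000; volume = 6,960,000 m³
After evaporation: salt unchanged = 85,445,000; volume = 6,960,000 − 1,010,000 = 5,950,000 m³
S = 85,445,000 / 5,950,000 = 14.3605 PSU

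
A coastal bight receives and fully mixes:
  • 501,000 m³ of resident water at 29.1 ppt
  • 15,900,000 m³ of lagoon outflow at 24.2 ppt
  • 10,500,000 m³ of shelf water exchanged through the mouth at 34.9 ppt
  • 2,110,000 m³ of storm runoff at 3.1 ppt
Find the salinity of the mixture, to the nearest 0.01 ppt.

26.62 ppt

Conserving salt mass:
salt = 501,000×29.1 + 15,900,000×24.2 + 10,500,000×34.9 + 2,110,000×3.1 = 14,579,100 + 384,780,000 + 366,450,000 + 6,541,000 = 772,350,100
volume = 501,000 + 15,900,000 + 10,500,000 + 2,110,000 = 29,011,000 m³
S = 772,350,100 / 29,011,000 = 26.6227 ppt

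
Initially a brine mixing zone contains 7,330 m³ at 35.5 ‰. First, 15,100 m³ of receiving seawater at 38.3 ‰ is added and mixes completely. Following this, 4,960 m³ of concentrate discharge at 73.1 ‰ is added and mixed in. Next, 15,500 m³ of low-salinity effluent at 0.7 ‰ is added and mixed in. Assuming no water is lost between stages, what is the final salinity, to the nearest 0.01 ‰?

Conserving salt mass:
Initial salt = 7,330×35.5 = 260,215
After stage 1: salt = 260,215 + 15,100×38.3 = 838,545; volume = 22,430 m³; S = 37.385 ‰
After stage 2: salt = 838,545 + 4,960×73.1 = 1,201,121; volume = 27,390 m³; S = 43.853 ‰
After stage 3: salt = 1,201,121 + 15,500×0.7 = 1,211,971; volume = 42,890 m³
S = 1,211,971 / 42,890 = 28.2577 ‰

28.26 ‰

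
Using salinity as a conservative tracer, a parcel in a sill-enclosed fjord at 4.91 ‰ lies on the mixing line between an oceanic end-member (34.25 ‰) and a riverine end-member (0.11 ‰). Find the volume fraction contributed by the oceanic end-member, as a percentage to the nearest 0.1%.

Let g be the oceanic fraction. Salt balance per unit volume:
g×34.25 + (1−g)×0.11 = 4.91
g = (4.91 − 0.11) / (34.25 − 0.11) = 4.8/34.14 = 0.1406

14.1%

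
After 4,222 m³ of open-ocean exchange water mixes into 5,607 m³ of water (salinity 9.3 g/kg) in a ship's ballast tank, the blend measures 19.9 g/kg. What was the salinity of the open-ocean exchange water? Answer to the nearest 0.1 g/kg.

34.0 g/kg

Salt balance: 5,607×9.3 + 4,222×S = 9,829×19.9
52,145.1 + 4,222·S = 195,597.1
S = (195,597.1 − 52,145.1) / 4,222 = 33.9773 g/kg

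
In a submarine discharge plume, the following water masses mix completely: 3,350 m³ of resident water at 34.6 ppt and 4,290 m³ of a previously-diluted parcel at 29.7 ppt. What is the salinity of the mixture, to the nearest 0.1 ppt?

31.8 ppt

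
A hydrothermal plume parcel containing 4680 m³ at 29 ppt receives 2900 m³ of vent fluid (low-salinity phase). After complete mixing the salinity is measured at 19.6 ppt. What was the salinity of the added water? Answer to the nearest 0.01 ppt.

Salt balance: 4,680×29 + 2,900×S = 7,580×19.6
135,720 + 2,900·S = 148,568
S = (148,568 − 135,720) / 2,900 = 4.4303 ppt

4.43 ppt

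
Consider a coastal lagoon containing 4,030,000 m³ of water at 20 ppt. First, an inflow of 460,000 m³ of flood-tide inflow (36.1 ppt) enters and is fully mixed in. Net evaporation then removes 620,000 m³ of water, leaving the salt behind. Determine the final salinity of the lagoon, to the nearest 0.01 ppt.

25.12 ppt

After mixing: salt = 4,030,000×20 + 460,000×36.1 = 97,206,000; volume = 4,490,000 m³
After evaporation: salt unchanged = 97,206,000; volume = 4,490,000 − 620,000 = 3,870,000 m³
S = 97,206,000 / 3,870,000 = 25.1178 ppt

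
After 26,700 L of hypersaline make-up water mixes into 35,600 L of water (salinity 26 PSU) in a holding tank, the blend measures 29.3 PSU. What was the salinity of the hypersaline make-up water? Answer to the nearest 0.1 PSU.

Salt balance: 35,600×26 + 26,700×S = 62,300×29.3
925,600 + 26,700·S = 1,825,390
S = (1,825,390 − 925,600) / 26,700 = 33.7 PSU

33.7 PSU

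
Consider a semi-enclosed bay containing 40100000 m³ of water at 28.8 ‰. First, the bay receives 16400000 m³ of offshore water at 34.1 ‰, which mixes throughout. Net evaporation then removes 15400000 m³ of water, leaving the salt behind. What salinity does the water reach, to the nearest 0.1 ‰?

41.7 ‰

After mixing: salt = 40,100,000×28.8 + 16,400,000×34.1 = 1,714,120,000; volume = 56,500,000 m³
After evaporation: salt unchanged = 1,714,120,000; volume = 56,500,000 − 15,400,000 = 41,100,000 m³
S = 1,714,120,000 / 41,100,000 = 41.7061 ‰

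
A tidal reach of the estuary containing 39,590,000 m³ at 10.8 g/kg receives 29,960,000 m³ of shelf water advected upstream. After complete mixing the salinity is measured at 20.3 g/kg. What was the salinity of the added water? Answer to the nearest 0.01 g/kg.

Salt balance: 39,590,000×10.8 + 29,960,000×S = 69,550,000×20.3
427,572,000 + 29,960,000·S = 1,411,865,000
S = (1,411,865,000 − 427,572,000) / 29,960,000 = 32.8536 g/kg

32.85 g/kg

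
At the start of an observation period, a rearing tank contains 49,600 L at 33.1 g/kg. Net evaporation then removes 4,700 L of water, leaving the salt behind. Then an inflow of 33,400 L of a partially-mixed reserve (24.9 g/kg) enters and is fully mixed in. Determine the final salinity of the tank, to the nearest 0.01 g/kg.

After evaporation: salt = 49,600×33.1 = 1,641,760; volume = 49,600 − 4,700 = 44,900 L
After mixing: salt = 1,641,760 + 33,400×24.9 = 2,473,420; volume = 44,900 + 33,400 = 78,300 L
S = 2,473,420 / 78,300 = 31.589 g/kg

31.59 g/kg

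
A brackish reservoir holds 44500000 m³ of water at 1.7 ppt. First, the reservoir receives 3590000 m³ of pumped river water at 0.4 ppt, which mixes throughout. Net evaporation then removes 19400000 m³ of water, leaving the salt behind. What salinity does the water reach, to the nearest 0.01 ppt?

2.69 ppt

After mixing: salt = 44,500,000×1.7 + 3,590,000×0.4 = 77,086,000; volume = 48,090,000 m³
After evaporation: salt unchanged = 77,086,000; volume = 48,090,000 − 19,400,000 = 28,690,000 m³
S = 77,086,000 / 28,690,000 = 2.6869 ppt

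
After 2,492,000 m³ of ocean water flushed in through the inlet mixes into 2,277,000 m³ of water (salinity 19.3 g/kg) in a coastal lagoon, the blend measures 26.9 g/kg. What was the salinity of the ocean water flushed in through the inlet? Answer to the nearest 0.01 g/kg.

33.84 g/kg

Salt balance: 2,277,000×19.3 + 2,492,000×S = 4,769,000×26.9
43,946,100 + 2,492,000·S = 128,286,100
S = (128,286,100 − 43,946,100) / 2,492,000 = 33.8443 g/kg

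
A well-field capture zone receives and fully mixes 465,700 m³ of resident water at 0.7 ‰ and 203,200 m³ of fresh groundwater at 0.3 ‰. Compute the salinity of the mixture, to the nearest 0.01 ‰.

0.58 ‰

Conserving salt mass:
salt = 465,700×0.7 + 203,200×0.3 = 325,990 + 60,960 = 386,950
volume = 465,700 + 203,200 = 668,900 m³
S = 386,950 / 668,900 = 0.5785 ‰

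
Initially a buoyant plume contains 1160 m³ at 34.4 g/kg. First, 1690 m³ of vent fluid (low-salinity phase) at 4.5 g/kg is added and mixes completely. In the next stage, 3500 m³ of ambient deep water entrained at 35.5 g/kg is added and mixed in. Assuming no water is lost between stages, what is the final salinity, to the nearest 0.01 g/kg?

Salt balance:
Initial salt = 1,160×34.4 = 39,904
After stage 1: salt = 39,904 + 1,690×4.5 = 47,509; volume = 2,850 m³; S = 16.67 g/kg
After stage 2: salt = 47,509 + 3,500×35.5 = 171,759; volume = 6,350 m³
S = 171,759 / 6,350 = 27.0487 g/kg

27.05 g/kg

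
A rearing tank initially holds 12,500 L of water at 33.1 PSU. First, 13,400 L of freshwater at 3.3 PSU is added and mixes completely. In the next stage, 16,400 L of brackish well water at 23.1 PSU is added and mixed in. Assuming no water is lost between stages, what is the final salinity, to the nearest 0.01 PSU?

19.78 PSU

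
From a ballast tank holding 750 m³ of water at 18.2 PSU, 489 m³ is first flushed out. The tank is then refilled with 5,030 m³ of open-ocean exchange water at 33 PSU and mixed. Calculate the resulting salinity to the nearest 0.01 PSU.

32.27 PSU

Remaining after removal: 261 m³ at 18.2 PSU (salt = 4,750.2)
After addition: salt = 4,750.2 + 5,030×33 = 170,740.2; volume = 5,291 m³
S = 170,740.2 / 5,291 = 32.2699 PSU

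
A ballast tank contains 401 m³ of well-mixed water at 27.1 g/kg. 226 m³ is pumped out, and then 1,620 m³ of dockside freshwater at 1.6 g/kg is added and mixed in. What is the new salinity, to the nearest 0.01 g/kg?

Remaining after removal: 175 m³ at 27.1 g/kg (salt = 4,742.5)
After addition: salt = 4,742.5 + 1,620×1.6 = 7,334.5; volume = 1,795 m³
S = 7,334.5 / 1,795 = 4.0861 g/kg

4.09 g/kg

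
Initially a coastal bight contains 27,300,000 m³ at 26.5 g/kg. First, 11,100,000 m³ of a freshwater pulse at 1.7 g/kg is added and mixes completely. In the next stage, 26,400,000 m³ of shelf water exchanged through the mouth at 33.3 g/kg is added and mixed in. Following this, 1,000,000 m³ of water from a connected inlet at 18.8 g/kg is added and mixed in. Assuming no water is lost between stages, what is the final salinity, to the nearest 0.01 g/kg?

24.93 g/kg

Mass of salt is conserved:
Initial salt = 27,300,000×26.5 = 723,450,000
After stage 1: salt = 723,450,000 + 11,100,000×1.7 = 742,320,000; volume = 38,400,000 m³; S = 19.331 g/kg
After stage 2: salt = 742,320,000 + 26,400,000×33.3 = 1,621,440,000; volume = 64,800,000 m³; S = 25.022 g/kg
After stage 3: salt = 1,621,440,000 + 1,000,000×18.8 = 1,640,240,000; volume = 65,800,000 m³
S = 1,640,240,000 / 65,800,000 = 24.9277 g/kg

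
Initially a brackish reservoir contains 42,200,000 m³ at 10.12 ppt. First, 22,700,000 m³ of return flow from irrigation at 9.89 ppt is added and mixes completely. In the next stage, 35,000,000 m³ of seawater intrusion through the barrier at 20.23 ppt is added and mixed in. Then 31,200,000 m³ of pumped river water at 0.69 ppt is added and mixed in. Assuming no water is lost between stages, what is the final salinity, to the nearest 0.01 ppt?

Mass of salt is conserved:
Initial salt = 42,200,000×10.12 = 427,064,000
After stage 1: salt = 427,064,000 + 22,700,000×9.89 = 651,567,000; volume = 64,900,000 m³; S = 10.04 ppt
After stage 2: salt = 651,567,000 + 35,000,000×20.23 = 1,359,617,000; volume = 99,900,000 m³; S = 13.61 ppt
After stage 3: salt = 1,359,617,000 + 31,200,000×0.69 = 1,381,145,000; volume = 131,100,000 m³
S = 1,381,145,000 / 131,100,000 = 10.535 ppt

10.54 ppt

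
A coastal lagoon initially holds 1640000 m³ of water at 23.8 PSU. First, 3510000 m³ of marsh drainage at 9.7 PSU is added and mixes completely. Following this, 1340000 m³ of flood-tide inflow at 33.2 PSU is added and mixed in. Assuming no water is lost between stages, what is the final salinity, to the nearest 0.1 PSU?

18.1 PSU

Salt balance:
Initial salt = 1,640,000×23.8 = 39,032,000
After stage 1: salt = 39,032,000 + 3,510,000×9.7 = 73,079,000; volume = 5,150,000 m³; S = 14.19 PSU
After stage 2: salt = 73,079,000 + 1,340,000×33.2 = 117,567,000; volume = 6,490,000 m³
S = 117,567,000 / 6,490,000 = 18.1151 PSU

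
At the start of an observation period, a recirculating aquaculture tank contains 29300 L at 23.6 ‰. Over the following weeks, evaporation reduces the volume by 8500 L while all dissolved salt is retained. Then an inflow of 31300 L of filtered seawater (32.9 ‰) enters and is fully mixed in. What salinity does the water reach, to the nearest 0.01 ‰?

33.04 ‰

After evaporation: salt = 29,300×23.6 = 691,480; volume = 29,300 − 8,500 = 20,800 L
After mixing: salt = 691,480 + 31,300×32.9 = 1,721,250; volume = 20,800 + 31,300 = 52,100 L
S = 1,721,250 / 52,100 = 33.0374 ‰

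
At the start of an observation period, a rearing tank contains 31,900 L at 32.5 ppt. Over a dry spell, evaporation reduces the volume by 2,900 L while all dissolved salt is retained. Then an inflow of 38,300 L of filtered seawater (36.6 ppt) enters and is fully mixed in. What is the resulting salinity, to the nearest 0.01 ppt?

After evaporation: salt = 31,900×32.5 = 1,036,750; volume = 31,900 − 2,900 = 29,000 L
After mixing: salt = 1,036,750 + 38,300×36.6 = 2,438,530; volume = 29,000 + 38,300 = 67,300 L
S = 2,438,530 / 67,300 = 36.2337 ppt

36.23 ppt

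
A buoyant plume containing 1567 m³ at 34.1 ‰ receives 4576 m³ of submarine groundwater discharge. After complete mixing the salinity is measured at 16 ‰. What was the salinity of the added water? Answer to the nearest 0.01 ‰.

9.80 ‰

Salt balance: 1,567×34.1 + 4,576×S = 6,143×16
53,434.7 + 4,576·S = 98,288
S = (98,288 − 53,434.7) / 4,576 = 9.8019 ‰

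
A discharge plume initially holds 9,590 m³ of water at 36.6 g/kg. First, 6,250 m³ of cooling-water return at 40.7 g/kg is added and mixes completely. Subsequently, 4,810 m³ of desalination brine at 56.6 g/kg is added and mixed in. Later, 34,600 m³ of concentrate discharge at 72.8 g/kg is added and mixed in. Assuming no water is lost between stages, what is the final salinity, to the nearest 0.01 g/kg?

61.48 g/kg

Weighted by volume,
Initial salt = 9,590×36.6 = 350,994
After stage 1: salt = 350,994 + 6,250×40.7 = 605,369; volume = 15,840 m³; S = 38.218 g/kg
After stage 2: salt = 605,369 + 4,810×56.6 = 877,615; volume = 20,650 m³; S = 42.5 g/kg
After stage 3: salt = 877,615 + 34,600×72.8 = 3,396,495; volume = 55,250 m³
S = 3,396,495 / 55,250 = 61.475 g/kg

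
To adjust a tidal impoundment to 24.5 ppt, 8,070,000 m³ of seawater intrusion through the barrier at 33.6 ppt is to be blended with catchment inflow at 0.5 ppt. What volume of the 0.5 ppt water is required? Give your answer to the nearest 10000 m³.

Salt balance: 8,070,000×33.6 + V×0.5 = (8,070,000+V)×24.5
271,152,000 + 0.5V = 197,715,000 + 24.5V
73,437,000 = 24V
V = 3,059,875 m³

3060000 m³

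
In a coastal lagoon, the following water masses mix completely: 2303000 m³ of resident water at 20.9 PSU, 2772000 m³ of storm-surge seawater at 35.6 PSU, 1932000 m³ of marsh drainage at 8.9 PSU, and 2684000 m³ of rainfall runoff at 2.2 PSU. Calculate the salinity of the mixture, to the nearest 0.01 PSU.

Mass of salt is conserved:
salt = 2,303,000×20.9 + 2,772,000×35.6 + 1,932,000×8.9 + 2,684,000×2.2 = 48,132,700 + 98,683,200 + 17,194,800 + 5,904,800 = 169,915,500
volume = 2,303,000 + 2,772,000 + 1,932,000 + 2,684,000 = 9,691,000 m³
S = 169,915,500 / 9,691,000 = 17.5333 PSU

17.53 PSU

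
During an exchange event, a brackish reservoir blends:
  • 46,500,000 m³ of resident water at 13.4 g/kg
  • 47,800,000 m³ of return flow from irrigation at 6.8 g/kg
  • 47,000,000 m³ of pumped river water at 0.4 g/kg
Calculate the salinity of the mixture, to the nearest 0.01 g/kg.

Total salt / total volume:
salt = 46,500,000×13.4 + 47,800,000×6.8 + 47,000,000×0.4 = 623,100,000 + 325,040,000 + 18,800,000 = 966,940,000
volume = 46,500,000 + 47,800,000 + 47,000,000 = 141,300,000 m³
S = 966,940,000 / 141,300,000 = 6.8432 g/kg

6.84 g/kg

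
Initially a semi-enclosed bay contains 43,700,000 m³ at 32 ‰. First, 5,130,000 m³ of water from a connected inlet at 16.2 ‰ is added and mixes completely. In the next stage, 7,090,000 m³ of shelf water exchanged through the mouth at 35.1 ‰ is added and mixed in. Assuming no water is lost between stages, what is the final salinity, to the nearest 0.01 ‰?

30.94 ‰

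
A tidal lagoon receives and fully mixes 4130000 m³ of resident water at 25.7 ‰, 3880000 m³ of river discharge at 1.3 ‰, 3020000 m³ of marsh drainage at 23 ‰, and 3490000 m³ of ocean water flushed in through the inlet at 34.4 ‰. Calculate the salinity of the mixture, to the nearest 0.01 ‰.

20.71 ‰

Total salt / total volume:
salt = 4,130,000×25.7 + 3,880,000×1.3 + 3,020,000×23 + 3,490,000×34.4 = 106,141,000 + 5,044,000 + 69,460,000 + 120,056,000 = 300,701,000
volume = 4,130,000 + 3,880,000 + 3,020,000 + 3,490,000 = 14,520,000 m³
S = 300,701,000 / 14,520,000 = 20.7094 ‰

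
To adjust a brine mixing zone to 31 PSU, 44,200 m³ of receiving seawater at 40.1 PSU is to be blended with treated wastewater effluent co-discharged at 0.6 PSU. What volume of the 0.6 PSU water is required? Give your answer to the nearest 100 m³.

13200 m³

Salt balance: 44,200×40.1 + V×0.6 = (44,200+V)×31
1,772,420 + 0.6V = 1,370,200 + 31V
402,220 = 30.4V
V = 13,230.92 m³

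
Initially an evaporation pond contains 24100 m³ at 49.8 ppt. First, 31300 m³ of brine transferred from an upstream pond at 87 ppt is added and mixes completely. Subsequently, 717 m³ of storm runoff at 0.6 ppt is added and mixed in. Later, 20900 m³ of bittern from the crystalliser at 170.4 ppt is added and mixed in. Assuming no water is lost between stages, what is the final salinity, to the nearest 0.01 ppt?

Salt balance:
Initial salt = 24,100×49.8 = 1,200,180
After stage 1: salt = 1,200,180 + 31,300×87 = 3,923,280; volume = 55,400 m³; S = 70.817 ppt
After stage 2: salt = 3,923,280 + 717×0.6 = 3,923,710.2; volume = 56,117 m³; S = 69.92 ppt
After stage 3: salt = 3,923,710.2 + 20,900×170.4 = 7,485,070.2; volume = 77,017 m³
S = 7,485,070.2 / 77,017 = 97.1872 ppt

97.19 ppt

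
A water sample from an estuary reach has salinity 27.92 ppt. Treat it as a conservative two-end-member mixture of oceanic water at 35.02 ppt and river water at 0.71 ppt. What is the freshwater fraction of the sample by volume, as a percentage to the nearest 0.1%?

20.7%

Let f be the freshwater fraction. Salt balance per unit volume:
f×0.71 + (1−f)×35.02 = 27.92
f = (35.02 − 27.92) / (35.02 − 0.71) = 7.1/34.31 = 0.2069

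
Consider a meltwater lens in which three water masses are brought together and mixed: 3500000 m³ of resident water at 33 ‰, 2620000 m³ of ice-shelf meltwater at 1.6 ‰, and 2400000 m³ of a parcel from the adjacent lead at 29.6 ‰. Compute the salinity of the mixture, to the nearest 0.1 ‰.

22.4 ‰

Weighted by volume,
salt = 3,500,000×33 + 2,620,000×1.6 + 2,400,000×29.6 = 115,500,000 + 4,192,000 + 71,040,000 = 190,732,000
volume = 3,500,000 + 2,620,000 + 2,400,000 = 8,520,000 m³
S = 190,732,000 / 8,520,000 = 22.386 ‰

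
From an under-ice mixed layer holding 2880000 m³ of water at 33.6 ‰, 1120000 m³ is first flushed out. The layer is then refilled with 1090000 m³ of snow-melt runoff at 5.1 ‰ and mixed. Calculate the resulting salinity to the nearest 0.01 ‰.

22.70 ‰

Remaining after removal: 1,760,000 m³ at 33.6 ‰ (salt = 59,136,000)
After addition: salt = 59,136,000 + 1,090,000×5.1 = 64,695,000; volume = 2,850,000 m³
S = 64,695,000 / 2,850,000 = 22.7 ‰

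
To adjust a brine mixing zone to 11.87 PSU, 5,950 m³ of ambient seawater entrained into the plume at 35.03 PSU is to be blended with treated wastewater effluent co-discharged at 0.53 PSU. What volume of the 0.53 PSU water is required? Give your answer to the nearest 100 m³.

12200 m³

Salt balance: 5,950×35.03 + V×0.53 = (5,950+V)×11.87
208,428.5 + 0.53V = 70,626.5 + 11.87V
137,802 = 11.34V
V = 12,151.85 m³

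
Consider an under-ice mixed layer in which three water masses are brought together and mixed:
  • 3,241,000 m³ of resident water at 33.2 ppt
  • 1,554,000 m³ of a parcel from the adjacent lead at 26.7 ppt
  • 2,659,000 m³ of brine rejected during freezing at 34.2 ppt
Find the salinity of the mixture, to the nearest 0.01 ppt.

32.20 ppt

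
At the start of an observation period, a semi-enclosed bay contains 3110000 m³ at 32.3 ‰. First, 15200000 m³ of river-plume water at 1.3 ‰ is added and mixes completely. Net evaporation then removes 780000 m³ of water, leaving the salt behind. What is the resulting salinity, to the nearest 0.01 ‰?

After mixing: salt = 3,110,000×32.3 + 15,200,000×1.3 = 120,213,000; volume = 18,310,000 m³
After evaporation: salt unchanged = 120,213,000; volume = 18,310,000 − 780,000 = 17,530,000 m³
S = 120,213,000 / 17,530,000 = 6.8576 ‰

6.86 ‰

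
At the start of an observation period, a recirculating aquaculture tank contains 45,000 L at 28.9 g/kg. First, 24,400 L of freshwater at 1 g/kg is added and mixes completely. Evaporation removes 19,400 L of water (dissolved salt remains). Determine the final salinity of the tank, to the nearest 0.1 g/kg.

After mixing: salt = 45,000×28.9 + 24,400×1 = 1,324,900; volume = 69,400 L
After evaporation: salt unchanged = 1,324,900; volume = 69,400 − 19,400 = 50,000 L
S = 1,324,900 / 50,000 = 26.498 g/kg

26.5 g/kg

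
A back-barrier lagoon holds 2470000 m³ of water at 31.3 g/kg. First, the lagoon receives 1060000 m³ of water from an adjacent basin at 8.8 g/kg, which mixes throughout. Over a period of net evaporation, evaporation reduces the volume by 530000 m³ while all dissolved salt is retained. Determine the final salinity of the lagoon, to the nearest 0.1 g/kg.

After mixing: salt = 2,470,000×31.3 + 1,060,000×8.8 = 86,639,000; volume = 3,530,000 m³
After evaporation: salt unchanged = 86,639,000; volume = 3,530,000 − 530,000 = 3,000,000 m³
S = 86,639,000 / 3,000,000 = 28.8797 g/kg

28.9 g/kg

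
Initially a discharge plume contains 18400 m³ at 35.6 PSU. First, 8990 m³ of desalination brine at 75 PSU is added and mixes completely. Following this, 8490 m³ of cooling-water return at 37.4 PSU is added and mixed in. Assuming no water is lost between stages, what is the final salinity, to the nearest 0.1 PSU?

45.9 PSU

Weighted by volume,
Initial salt = 18,400×35.6 = 655,040
After stage 1: salt = 655,040 + 8,990×75 = 1,329,290; volume = 27,390 m³; S = 48.532 PSU
After stage 2: salt = 1,329,290 + 8,490×37.4 = 1,646,816; volume = 35,880 m³
S = 1,646,816 / 35,880 = 45.8979 PSU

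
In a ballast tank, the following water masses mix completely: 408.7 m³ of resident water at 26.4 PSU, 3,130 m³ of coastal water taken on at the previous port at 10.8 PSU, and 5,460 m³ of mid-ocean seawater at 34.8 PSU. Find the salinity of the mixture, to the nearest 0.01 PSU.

26.07 PSU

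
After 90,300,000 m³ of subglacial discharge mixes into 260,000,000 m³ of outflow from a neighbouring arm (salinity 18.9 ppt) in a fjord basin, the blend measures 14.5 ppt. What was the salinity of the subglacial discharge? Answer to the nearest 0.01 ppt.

1.83 ppt

Salt balance: 260,000,000×18.9 + 90,300,000×S = 350,300,000×14.5
4,914,000,000 + 90,300,000·S = 5,079,350,000
S = (5,079,350,000 − 4,914,000,000) / 90,300,000 = 1.8311 ppt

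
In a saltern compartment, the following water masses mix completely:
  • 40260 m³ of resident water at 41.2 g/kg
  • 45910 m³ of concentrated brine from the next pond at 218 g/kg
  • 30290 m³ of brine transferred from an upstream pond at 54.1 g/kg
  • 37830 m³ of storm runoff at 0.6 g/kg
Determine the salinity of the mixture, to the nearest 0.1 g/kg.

86.4 g/kg

By conservation of dissolved salt,
salt = 40,260×41.2 + 45,910×218 + 30,290×54.1 + 37,830×0.6 = 1,658,712 + 10,008,380 + 1,638,689 + 22,698 = 13,328,479
volume = 40,260 + 45,910 + 30,290 + 37,830 = 154,290 m³
S = 13,328,479 / 154,290 = 86.386 g/kg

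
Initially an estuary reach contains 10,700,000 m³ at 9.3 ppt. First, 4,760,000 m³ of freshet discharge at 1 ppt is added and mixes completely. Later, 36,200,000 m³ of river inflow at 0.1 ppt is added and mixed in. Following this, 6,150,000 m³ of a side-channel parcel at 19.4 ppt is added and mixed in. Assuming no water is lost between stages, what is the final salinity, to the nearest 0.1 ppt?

Salt balance:
Initial salt = 10,700,000×9.3 = 99,510,000
After stage 1: salt = 99,510,000 + 4,760,000×1 = 104,270,000; volume = 15,460,000 m³; S = 6.745 ppt
After stage 2: salt = 104,270,000 + 36,200,000×0.1 = 107,890,000; volume = 51,660,000 m³; S = 2.088 ppt
After stage 3: salt = 107,890,000 + 6,150,000×19.4 = 227,200,000; volume = 57,810,000 m³
S = 227,200,000 / 57,810,000 = 3.9301 ppt

3.9 ppt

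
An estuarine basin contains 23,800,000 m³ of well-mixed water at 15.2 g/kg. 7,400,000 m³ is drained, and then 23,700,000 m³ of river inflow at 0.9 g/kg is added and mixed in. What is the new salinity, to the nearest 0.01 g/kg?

Remaining after removal: 16,400,000 m³ at 15.2 g/kg (salt = 249,280,000)
After addition: salt = 249,280,000 + 23,700,000×0.9 = 270,610,000; volume = 40,100,000 m³
S = 270,610,000 / 40,100,000 = 6.7484 g/kg

6.75 g/kg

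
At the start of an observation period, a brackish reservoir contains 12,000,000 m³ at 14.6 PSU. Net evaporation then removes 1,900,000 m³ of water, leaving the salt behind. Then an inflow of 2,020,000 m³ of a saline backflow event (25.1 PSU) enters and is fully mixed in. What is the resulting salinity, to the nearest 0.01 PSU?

18.64 PSU

After evaporation: salt = 12,000,000×14.6 = 175,200,000; volume = 12,000,000 − 1,900,000 = 10,100,000 m³
After mixing: salt = 175,200,000 + 2,020,000×25.1 = 225,902,000; volume = 10,100,000 + 2,020,000 = 12,120,000 m³
S = 225,902,000 / 12,120,000 = 18.6388 PSU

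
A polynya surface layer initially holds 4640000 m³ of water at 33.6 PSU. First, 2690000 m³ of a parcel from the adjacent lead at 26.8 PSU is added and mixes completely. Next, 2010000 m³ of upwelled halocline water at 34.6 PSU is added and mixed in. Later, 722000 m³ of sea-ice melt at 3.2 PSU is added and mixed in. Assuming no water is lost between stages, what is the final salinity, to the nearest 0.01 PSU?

Weighted by volume,
Initial salt = 4,640,000×33.6 = 155,904,000
After stage 1: salt = 155,904,000 + 2,690,000×26.8 = 227,996,000; volume = 7,330,000 m³; S = 31.105 PSU
After stage 2: salt = 227,996,000 + 2,010,000×34.6 = 297,542,000; volume = 9,340,000 m³; S = 31.857 PSU
After stage 3: salt = 297,542,000 + 722,000×3.2 = 299,852,400; volume = 10,062,000 m³
S = 299,852,400 / 10,062,000 = 29.8005 PSU

29.80 PSU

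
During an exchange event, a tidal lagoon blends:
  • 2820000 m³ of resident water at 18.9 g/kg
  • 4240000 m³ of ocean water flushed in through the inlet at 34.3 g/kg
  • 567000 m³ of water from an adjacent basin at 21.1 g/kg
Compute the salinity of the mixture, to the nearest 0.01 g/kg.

27.62 g/kg

By conservation of dissolved salt,
salt = 2,820,000×18.9 + 4,240,000×34.3 + 567,000×21.1 = 53,298,000 + 145,432,000 + 11,963,700 = 210,693,700
volume = 2,820,000 + 4,240,000 + 567,000 = 7,627,000 m³
S = 210,693,700 / 7,627,000 = 27.6247 g/kg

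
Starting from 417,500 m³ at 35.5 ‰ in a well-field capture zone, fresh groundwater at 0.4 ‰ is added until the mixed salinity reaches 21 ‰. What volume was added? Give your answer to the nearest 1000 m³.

Salt balance: 417,500×35.5 + V×0.4 = (417,500+V)×21
14,821,250 + 0.4V = 8,767,500 + 21V
6,053,750 = 20.6V
V = 293,871.36 m³

294000 m³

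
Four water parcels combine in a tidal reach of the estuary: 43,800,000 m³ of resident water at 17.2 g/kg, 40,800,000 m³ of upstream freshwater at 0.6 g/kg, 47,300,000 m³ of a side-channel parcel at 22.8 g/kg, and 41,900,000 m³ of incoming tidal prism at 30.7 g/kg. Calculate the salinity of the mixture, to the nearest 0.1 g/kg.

By conservation of dissolved salt,
salt = 43,800,000×17.2 + 40,800,000×0.6 + 47,300,000×22.8 + 41,900,000×30.7 = 753,360,000 + 24,480,000 + 1,078,440,000 + 1,286,330,000 = 3,142,610,000
volume = 43,800,000 + 40,800,000 + 47,300,000 + 41,900,000 = 173,800,000 m³
S = 3,142,610,000 / 173,800,000 = 18.082 g/kg

18.1 g/kg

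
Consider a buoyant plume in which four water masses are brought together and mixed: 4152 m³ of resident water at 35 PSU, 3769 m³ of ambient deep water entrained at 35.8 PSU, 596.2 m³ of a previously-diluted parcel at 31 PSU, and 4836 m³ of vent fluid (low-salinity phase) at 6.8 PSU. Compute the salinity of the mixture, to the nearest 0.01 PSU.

24.83 PSU

Salt balance:
salt = 4,152×35 + 3,769×35.8 + 596.2×31 + 4,836×6.8 = 145,320 + 134,930.2 + 18,482.2 + 32,884.8 = 331,617.2
volume = 4,152 + 3,769 + 596.2 + 4,836 = 13,353.2 m³
S = 331,617.2 / 13,353.2 = 24.8343 PSU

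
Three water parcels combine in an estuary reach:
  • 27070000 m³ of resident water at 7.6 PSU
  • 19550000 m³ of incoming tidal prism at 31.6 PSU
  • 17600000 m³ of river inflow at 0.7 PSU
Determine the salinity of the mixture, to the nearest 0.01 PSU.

Mass of salt is conserved:
salt = 27,070,000×7.6 + 19,550,000×31.6 + 17,600,000×0.7 = 205,732,000 + 617,780,000 + 12,320,000 = 835,832,000
volume = 27,070,000 + 19,550,000 + 17,600,000 = 64,220,000 m³
S = 835,832,000 / 64,220,000 = 13.0151 PSU

13.02 PSU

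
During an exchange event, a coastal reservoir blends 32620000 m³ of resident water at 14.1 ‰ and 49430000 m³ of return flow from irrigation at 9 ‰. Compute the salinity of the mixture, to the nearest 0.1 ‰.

11.0 ‰

Salt balance:
salt = 32,620,000×14.1 + 49,430,000×9 = 459,942,000 + 444,870,000 = 904,812,000
volume = 32,620,000 + 49,430,000 = 82,050,000 m³
S = 904,812,000 / 82,050,000 = 11.028 ‰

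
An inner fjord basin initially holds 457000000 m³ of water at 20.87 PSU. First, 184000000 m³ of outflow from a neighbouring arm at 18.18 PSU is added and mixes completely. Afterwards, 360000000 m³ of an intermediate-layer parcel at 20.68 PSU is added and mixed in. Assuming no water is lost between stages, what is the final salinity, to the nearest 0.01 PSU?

20.31 PSU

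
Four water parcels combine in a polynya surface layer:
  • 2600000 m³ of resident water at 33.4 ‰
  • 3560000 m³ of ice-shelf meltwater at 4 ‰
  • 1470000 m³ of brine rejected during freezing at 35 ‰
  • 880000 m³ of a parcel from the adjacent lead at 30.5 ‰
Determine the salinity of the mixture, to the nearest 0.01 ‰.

Salt balance:
salt = 2,600,000×33.4 + 3,560,000×4 + 1,470,000×35 + 880,000×30.5 = 86,840,000 + 14,240,000 + 51,450,000 + 26,840,000 = 179,370,000
volume = 2,600,000 + 3,560,000 + 1,470,000 + 880,000 = 8,510,000 m³
S = 179,370,000 / 8,510,000 = 21.0776 ‰

21.08 ‰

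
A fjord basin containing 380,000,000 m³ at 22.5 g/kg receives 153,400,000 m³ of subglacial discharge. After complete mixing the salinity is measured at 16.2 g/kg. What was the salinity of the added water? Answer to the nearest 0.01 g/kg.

Salt balance: 380,000,000×22.5 + 153,400,000×S = 533,400,000×16.2
8,550,000,000 + 153,400,000·S = 8,641,080,000
S = (8,641,080,000 − 8,550,000,000) / 153,400,000 = 0.5937 g/kg

0.59 g/kg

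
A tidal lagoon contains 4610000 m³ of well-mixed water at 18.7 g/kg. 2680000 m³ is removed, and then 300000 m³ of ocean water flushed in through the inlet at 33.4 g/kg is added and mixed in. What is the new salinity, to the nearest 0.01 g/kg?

20.68 g/kg

Remaining after removal: 1,930,000 m³ at 18.7 g/kg (salt = 36,091,000)
After addition: salt = 36,091,000 + 300,000×33.4 = 46,111,000; volume = 2,230,000 m³
S = 46,111,000 / 2,230,000 = 20.6776 g/kg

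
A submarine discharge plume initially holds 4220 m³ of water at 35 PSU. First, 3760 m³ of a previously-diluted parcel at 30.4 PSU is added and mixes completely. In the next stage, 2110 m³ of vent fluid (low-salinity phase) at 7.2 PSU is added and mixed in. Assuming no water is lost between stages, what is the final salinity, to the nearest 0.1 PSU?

Mass of salt is conserved:
Initial salt = 4,220×35 = 147,700
After stage 1: salt = 147,700 + 3,760×30.4 = 262,004; volume = 7,980 m³; S = 32.833 PSU
After stage 2: salt = 262,004 + 2,110×7.2 = 277,196; volume = 10,090 m³
S = 277,196 / 10,090 = 27.4723 PSU

27.5 PSU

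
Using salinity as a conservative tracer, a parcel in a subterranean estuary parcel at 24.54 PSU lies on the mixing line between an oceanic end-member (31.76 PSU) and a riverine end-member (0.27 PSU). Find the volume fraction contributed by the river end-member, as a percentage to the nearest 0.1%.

Let f be the freshwater fraction. Salt balance per unit volume:
f×0.27 + (1−f)×31.76 = 24.54
f = (31.76 − 24.54) / (31.76 − 0.27) = 7.22/31.49 = 0.2293

22.9%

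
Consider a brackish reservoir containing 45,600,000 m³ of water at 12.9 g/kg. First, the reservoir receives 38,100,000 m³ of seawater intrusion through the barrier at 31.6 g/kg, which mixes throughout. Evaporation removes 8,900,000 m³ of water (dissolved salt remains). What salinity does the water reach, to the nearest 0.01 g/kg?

After mixing: salt = 45,600,000×12.9 + 38,100,000×31.6 = 1,792,200,000; volume = 83,700,000 m³
After evaporation: salt unchanged = 1,792,200,000; volume = 83,700,000 − 8,900,000 = 74,800,000 m³
S = 1,792,200,000 / 74,800,000 = 23.9599 g/kg

23.96 g/kg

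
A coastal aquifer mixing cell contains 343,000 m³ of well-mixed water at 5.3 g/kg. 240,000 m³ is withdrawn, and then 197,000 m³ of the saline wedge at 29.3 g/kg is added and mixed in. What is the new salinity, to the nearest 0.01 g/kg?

21.06 g/kg

Remaining after removal: 103,000 m³ at 5.3 g/kg (salt = 545,900)
After addition: salt = 545,900 + 197,000×29.3 = 6,318,000; volume = 300,000 m³
S = 6,318,000 / 300,000 = 21.06 g/kg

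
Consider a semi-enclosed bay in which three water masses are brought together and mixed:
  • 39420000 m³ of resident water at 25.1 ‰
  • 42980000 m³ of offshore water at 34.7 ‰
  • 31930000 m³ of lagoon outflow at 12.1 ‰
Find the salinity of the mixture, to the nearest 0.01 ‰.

Total salt / total volume:
salt = 39,420,000×25.1 + 42,980,000×34.7 + 31,930,000×12.1 = 989,442,000 + 1,491,406,000 + 386,353,000 = 2,867,201,000
volume = 39,420,000 + 42,980,000 + 31,930,000 = 114,330,000 m³
S = 2,867,201,000 / 114,330,000 = 25.0783 ‰

25.08 ‰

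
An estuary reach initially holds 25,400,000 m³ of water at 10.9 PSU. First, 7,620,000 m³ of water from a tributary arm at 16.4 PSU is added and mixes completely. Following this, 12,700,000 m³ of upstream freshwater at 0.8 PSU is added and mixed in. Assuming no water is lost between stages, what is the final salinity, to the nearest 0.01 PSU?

9.01 PSU

By conservation of dissolved salt,
Initial salt = 25,400,000×10.9 = 276,860,000
After stage 1: salt = 276,860,000 + 7,620,000×16.4 = 401,828,000; volume = 33,020,000 m³; S = 12.169 PSU
After stage 2: salt = 401,828,000 + 12,700,000×0.8 = 411,988,000; volume = 45,720,000 m³
S = 411,988,000 / 45,720,000 = 9.0111 PSU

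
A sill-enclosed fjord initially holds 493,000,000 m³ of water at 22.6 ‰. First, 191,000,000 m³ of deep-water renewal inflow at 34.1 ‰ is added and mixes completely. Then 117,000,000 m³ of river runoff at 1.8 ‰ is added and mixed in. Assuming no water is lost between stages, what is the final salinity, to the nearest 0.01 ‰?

22.30 ‰

Conserving salt mass:
Initial salt = 493,000,000×22.6 = 11,141,800,000
After stage 1: salt = 11,141,800,000 + 191,000,000×34.1 = 17,654,900,000; volume = 684,000,000 m³; S = 25.811 ‰
After stage 2: salt = 17,654,900,000 + 117,000,000×1.8 = 17,865,500,000; volume = 801,000,000 m³
S = 17,865,500,000 / 801,000,000 = 22.304 ‰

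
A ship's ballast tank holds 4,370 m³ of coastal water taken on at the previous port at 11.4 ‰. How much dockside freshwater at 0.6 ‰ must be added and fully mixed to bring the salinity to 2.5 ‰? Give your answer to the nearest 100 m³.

Salt balance: 4,370×11.4 + V×0.6 = (4,370+V)×2.5
49,818 + 0.6V = 10,925 + 2.5V
38,893 = 1.9V
V = 20,470 m³

20500 m³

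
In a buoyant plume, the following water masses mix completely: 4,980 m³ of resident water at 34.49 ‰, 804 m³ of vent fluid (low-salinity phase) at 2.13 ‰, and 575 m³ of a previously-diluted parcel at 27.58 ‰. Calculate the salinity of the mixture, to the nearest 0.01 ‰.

Salt balance:
salt = 4,980×34.49 + 804×2.13 + 575×27.58 = 171,760.2 + 1,712.52 + 15,858.5 = 189,331.22
volume = 4,980 + 804 + 575 = 6,359 m³
S = 189,331.22 / 6,359 = 29.7737 ‰

29.77 ‰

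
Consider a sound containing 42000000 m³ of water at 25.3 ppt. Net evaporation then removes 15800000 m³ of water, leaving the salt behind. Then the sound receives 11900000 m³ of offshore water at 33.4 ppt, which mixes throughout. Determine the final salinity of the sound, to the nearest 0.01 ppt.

After evaporation: salt = 42,000,000×25.3 = 1,062,600,000; volume = 42,000,000 − 15,800,000 = 26,200,000 m³
After mixing: salt = 1,062,600,000 + 11,900,000×33.4 = 1,460,060,000; volume = 26,200,000 + 11,900,000 = 38,100,000 m³
S = 1,460,060,000 / 38,100,000 = 38.3218 ppt

38.32 ppt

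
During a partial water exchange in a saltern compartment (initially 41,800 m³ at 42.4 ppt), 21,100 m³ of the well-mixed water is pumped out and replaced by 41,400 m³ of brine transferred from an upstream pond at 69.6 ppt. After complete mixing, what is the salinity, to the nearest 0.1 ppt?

60.5 ppt

Remaining after removal: 20,700 m³ at 42.4 ppt (salt = 877,680)
After addition: salt = 877,680 + 41,400×69.6 = 3,759,120; volume = 62,100 m³
S = 3,759,120 / 62,100 = 60.5333 ppt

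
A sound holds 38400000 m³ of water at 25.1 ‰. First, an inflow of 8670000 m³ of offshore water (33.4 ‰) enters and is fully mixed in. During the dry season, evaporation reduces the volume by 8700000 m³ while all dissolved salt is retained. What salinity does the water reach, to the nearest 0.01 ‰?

32.67 ‰

After mixing: salt = 38,400,000×25.1 + 8,670,000×33.4 = 1,253,418,000; volume = 47,070,000 m³
After evaporation: salt unchanged = 1,253,418,000; volume = 47,070,000 − 8,700,000 = 38,370,000 m³
S = 1,253,418,000 / 38,370,000 = 32.6666 ‰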